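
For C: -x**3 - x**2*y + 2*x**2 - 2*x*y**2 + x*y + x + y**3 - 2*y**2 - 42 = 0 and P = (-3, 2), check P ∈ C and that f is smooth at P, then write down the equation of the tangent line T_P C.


Tangent line at P: -32*x + 16*y - 128 = 0.

Step 1: f(-3, 2) = 0, so P lies on C.
Step 2: partial derivatives
  f_x(x, y) = -3*x**2 - 2*x*y + 4*x - 2*y**2 + y + 1, f_y(x, y) = -x**2 - 4*x*y + x + 3*y**2 - 4*y.
  f_x(P) = -32, f_y(P) = 16 (gradient nonzero, so P is smooth).
Step 3: tangent line at P: -32·(x − -3) + 16·(y − 2) = 0.
Expanding: -32*x + 16*y - 128 = 0.


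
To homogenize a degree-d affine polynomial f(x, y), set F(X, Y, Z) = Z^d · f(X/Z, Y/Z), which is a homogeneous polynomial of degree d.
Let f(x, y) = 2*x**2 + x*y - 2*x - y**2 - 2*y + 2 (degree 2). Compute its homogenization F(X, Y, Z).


F(X, Y, Z) = 2*X**2 + X*Y - 2*X*Z - Y**2 - 2*Y*Z + 2*Z**2

deg(f) = 2.
Substitute x = X/Z, y = Y/Z into f, then multiply by Z^2.
  monomial 2·x^2·y^0 ↦ 2·X^2·Y^0·Z^0.
  monomial 1·x^1·y^1 ↦ 1·X^1·Y^1·Z^0.
  monomial -2·x^1·y^0 ↦ -2·X^1·Y^0·Z^1.
  monomial -1·x^0·y^2 ↦ -1·X^0·Y^2·Z^0.
  monomial -2·x^0·y^1 ↦ -2·X^0·Y^1·Z^1.
  monomial 2·x^0·y^0 ↦ 2·X^0·Y^0·Z^2.
Collecting: F(X, Y, Z) = 2*X**2 + X*Y - 2*X*Z - Y**2 - 2*Y*Z + 2*Z**2.


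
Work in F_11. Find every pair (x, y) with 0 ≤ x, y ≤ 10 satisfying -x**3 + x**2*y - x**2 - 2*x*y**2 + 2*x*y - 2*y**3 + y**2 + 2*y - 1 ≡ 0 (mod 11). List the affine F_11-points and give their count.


Affine F_11-points: {(0, 1), (0, 6), (0, 10), (1, 5), (5, 4), (6, 0), (6, 5), (6, 6), (8, 5), (9, 2), (9, 3), (10, 4), (10, 6), (10, 8)}; count = 14.

For each of the 121 pairs (x, y) ∈ F_11², evaluate f(x, y) mod 11. Record the zeros.
  x = 0: [0↦10, 1↦0, 2↦2, 3↦4, 4↦5, 5↦4, 6↦0, 7↦3, 8↦1, 9↦4, 10↦0]  zeros at y ∈ {1, 6, 10}
  x = 1: [0↦8, 1↦10, 2↦9, 3↦4, 4↦5, 5↦0, 6↦10, 7↦1, 8↦5, 9↦10, 10↦4]  zeros at y ∈ {5}
  x = 2: [0↦9, 1↦3, 2↦1, 3↦2, 4↦5, 5↦9, 6↦2, 7↦5, 8↦6, 9↦4, 10↦9]  zeros at y ∈ ∅
  x = 3: [0↦7, 1↦6, 2↦5, 3↦3, 4↦10, 5↦3, 6↦3, 7↦9, 8↦9, 9↦2, 10↦9]  zeros at y ∈ ∅
  x = 4: [0↦7, 1↦2, 2↦4, 3↦1, 4↦3, 5↦9, 6↦7, 7↦7, 8↦8, 9↦9, 10↦9]  zeros at y ∈ ∅
  x = 5: [0↦3, 1↦7, 2↦3, 3↦1, 4↦0, 5↦10, 6↦8, 7↦4, 8↦8, 9↦8, 10↦3]  zeros at y ∈ {4}
  x = 6: [0↦0, 1↦4, 2↦7, 3↦8, 4↦6, 5↦0, 6↦0, 7↦5, 8↦3, 9↦4, 10↦7]  zeros at y ∈ {0, 5, 6}
  x = 7: [0↦3, 1↦9, 2↦10, 3↦5, 4↦4, 5↦6, 6↦10, 7↦4, 8↦9, 9↦2, 10↦4]  zeros at y ∈ ∅
  x = 8: [0↦6, 1↦5, 2↦6, 3↦8, 4↦10, 5↦0, 6↦10, 7↦6, 8↦9, 9↦7, 10↦10]  zeros at y ∈ {5}
  x = 9: [0↦3, 1↦8, 2↦0, 3↦0, 4↦7, 5↦9, 6↦5, 7↦5, 8↦8, 9↦2, 10↦8]  zeros at y ∈ {2, 3}
  x = 10: [0↦10, 1↦1, 2↦8, 3↦8, 4↦0, 5↦5, 6↦0, 7↦6, 8↦0, 9↦3, 10↦3]  zeros at y ∈ {4, 6, 8}
Collecting zeros: affine points = {(0, 1), (0, 6), (0, 10), (1, 5), (5, 4), (6, 0), (6, 5), (6, 6), (8, 5), (9, 2), (9, 3), (10, 4), (10, 6), (10, 8)}.
Total count |C(F_11)_aff| = 14.


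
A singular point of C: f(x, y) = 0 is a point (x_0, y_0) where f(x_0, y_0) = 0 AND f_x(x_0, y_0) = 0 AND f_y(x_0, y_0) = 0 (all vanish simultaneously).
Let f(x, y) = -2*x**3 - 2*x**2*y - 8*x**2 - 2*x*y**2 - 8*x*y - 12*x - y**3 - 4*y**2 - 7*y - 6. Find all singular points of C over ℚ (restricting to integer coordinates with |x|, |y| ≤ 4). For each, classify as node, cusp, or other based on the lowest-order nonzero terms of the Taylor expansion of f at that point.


Singular points: {(-1, -1)}; classification: cusp.

Compute partial derivatives:
  f_x = -6*x**2 - 4*x*y - 16*x - 2*y**2 - 8*y - 12.
  f_y = -2*x**2 - 4*x*y - 8*x - 3*y**2 - 8*y - 7.
Scan x_0 ∈ {−4, ..., 4}. For each x_0, f_y(x_0, y) is a polynomial in y; find its integer roots y ∈ {−4, ..., 4}, then test f_x and f at those candidates.
  x = -4: f_y(-4, y) = -3*y**2 + 8*y - 7; no integer root y with |y| ≤ 4.
  x = -3: f_y(-3, y) = -3*y**2 + 4*y - 1; vanishes at y ∈ {1}. (-3, 1): f_x = -16 ≠ 0.
  x = -2: f_y(-2, y) = 1 - 3*y**2; no integer root y with |y| ≤ 4.
  x = -1: f_y(-1, y) = -3*y**2 - 4*y - 1; vanishes at y ∈ {-1}. (-1, -1): f_x = 0, f = 0 — SINGULAR.
  x = 0: f_y(0, y) = -3*y**2 - 8*y - 7; no integer root y with |y| ≤ 4.
  x = 1: f_y(1, y) = -3*y**2 - 12*y - 17; no integer root y with |y| ≤ 4.
  x = 2: f_y(2, y) = -3*y**2 - 16*y - 31; no integer root y with |y| ≤ 4.
  x = 3: f_y(3, y) = -3*y**2 - 20*y - 49; no integer root y with |y| ≤ 4.
  x = 4: f_y(4, y) = -3*y**2 - 24*y - 71; no integer root y with |y| ≤ 4.
Only singular point on the grid: (-1, -1).
Classify: substitute x = -1 + u, y = -1 + v and expand: f = -2*u**3 - 2*u**2*v - 2*u*v**2 - v**3 + v**2.
No constant or linear terms (consistent with a singular point). Quadratic part: v**2. Cubic part: -2*u**3 - 2*u**2*v - 2*u*v**2 - v**3.
The quadratic part v**2 is a perfect square, so there is a single (double) tangent line v = 0, i.e. y = -1. Restricting the cubic part to that line (v = 0) leaves -2*u**3 ≠ 0, so f is not divisible by v and the branch is v² ≈ 2*u**3 to lowest order — this is a cusp.
Classification: cusp.


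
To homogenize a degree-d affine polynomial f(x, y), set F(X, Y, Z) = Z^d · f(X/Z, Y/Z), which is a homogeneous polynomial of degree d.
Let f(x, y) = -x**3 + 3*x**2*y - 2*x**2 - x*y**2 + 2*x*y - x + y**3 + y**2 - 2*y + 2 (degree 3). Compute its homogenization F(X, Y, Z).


F(X, Y, Z) = -X**3 + 3*X**2*Y - 2*X**2*Z - X*Y**2 + 2*X*Y*Z - X*Z**2 + Y**3 + Y**2*Z - 2*Y*Z**2 + 2*Z**3

deg(f) = 3.
Substitute x = X/Z, y = Y/Z into f, then multiply by Z^3.
  monomial -1·x^3·y^0 ↦ -1·X^3·Y^0·Z^0.
  monomial 3·x^2·y^1 ↦ 3·X^2·Y^1·Z^0.
  monomial -2·x^2·y^0 ↦ -2·X^2·Y^0·Z^1.
  monomial -1·x^1·y^2 ↦ -1·X^1·Y^2·Z^0.
  monomial 2·x^1·y^1 ↦ 2·X^1·Y^1·Z^1.
  monomial -1·x^1·y^0 ↦ -1·X^1·Y^0·Z^2.
  monomial 1·x^0·y^3 ↦ 1·X^0·Y^3·Z^0.
  monomial 1·x^0·y^2 ↦ 1·X^0·Y^2·Z^1.
  monomial -2·x^0·y^1 ↦ -2·X^0·Y^1·Z^2.
  monomial 2·x^0·y^0 ↦ 2·X^0·Y^0·Z^3.
Collecting: F(X, Y, Z) = -X**3 + 3*X**2*Y - 2*X**2*Z - X*Y**2 + 2*X*Y*Z - X*Z**2 + Y**3 + Y**2*Z - 2*Y*Z**2 + 2*Z**3.


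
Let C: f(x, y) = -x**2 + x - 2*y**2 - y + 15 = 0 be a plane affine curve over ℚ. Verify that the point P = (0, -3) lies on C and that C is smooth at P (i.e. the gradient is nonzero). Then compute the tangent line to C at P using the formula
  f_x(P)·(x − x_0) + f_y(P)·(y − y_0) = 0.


Tangent line at P: x + 11*y + 33 = 0.

Step 1: f(0, -3) = 0, so P lies on C.
Step 2: partial derivatives
  f_x(x, y) = 1 - 2*x, f_y(x, y) = -4*y - 1.
  f_x(P) = 1, f_y(P) = 11 (gradient nonzero, so P is smooth).
Step 3: tangent line at P: 1·(x − 0) + 11·(y − -3) = 0.
Expanding: x + 11*y + 33 = 0.


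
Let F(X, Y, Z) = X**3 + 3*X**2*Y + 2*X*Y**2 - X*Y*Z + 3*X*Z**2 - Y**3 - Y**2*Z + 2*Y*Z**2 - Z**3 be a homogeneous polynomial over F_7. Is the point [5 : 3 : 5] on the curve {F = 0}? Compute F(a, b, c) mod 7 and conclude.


F(5,3,5) ≡ 0 (mod 7); P is on the curve.

Evaluate F(5, 3, 5) term-by-term (mod 7).
  X**3 ↦ 1·125·1·1 = 125
  3*X**2*Y ↦ 3·25·3·1 = 225
  2*X*Y**2 ↦ 2·5·9·1 = 90
  -X*Y*Z ↦ -1·5·3·5 = -75
  3*X*Z**2 ↦ 3·5·1·25 = 375
  -Y**3 ↦ -1·1·27·1 = -27
  -Y**2*Z ↦ -1·1·9·5 = -45
  2*Y*Z**2 ↦ 2·1·3·25 = 150
  -Z**3 ↦ -1·1·1·125 = -125
Sum: F(5, 3, 5) = (125) + (225) + (90) + (-75) + (375) + (-27) + (-45) + (150) + (-125) = 693.
Reducing mod 7: 693 ≡ 0 (mod 7).
Since F(a, b, c) ≡ 0 (mod 7), P lies on the curve.


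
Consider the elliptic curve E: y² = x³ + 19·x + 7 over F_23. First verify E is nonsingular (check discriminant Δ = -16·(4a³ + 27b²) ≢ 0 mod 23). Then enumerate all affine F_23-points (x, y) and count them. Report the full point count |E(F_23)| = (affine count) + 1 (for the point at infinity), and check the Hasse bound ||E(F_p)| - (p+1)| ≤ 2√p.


Affine points = {(1, 2), (1, 21), (4, 3), (4, 20), (7, 0), (8, 2), (8, 21), (10, 1), (10, 22), (11, 11), (11, 12), (12, 10), (12, 13), (13, 6), (13, 17), (14, 2), (14, 21)}; affine count = 17; |E(F_23)| = 18.

Discriminant check: Δ ∝ 4a³ + 27b² = 4·19³ + 27·7² = 4·6859 + 27·49 ≡ 9 (mod 23). Nonzero ⇒ E is nonsingular.
For each x ∈ F_23, compute rhs = x³ + 19·x + 7 mod 23, then count y ∈ F_23 with y² ≡ rhs.
  x = 0: rhs = 7, matching y values: none (0 points).
  x = 1: rhs = 4, matching y values: 2, 21 (2 points).
  x = 2: rhs = 7, matching y values: none (0 points).
  x = 3: rhs = 22, matching y values: none (0 points).
  x = 4: rhs = 9, matching y values: 3, 20 (2 points).
  x = 5: rhs = 20, matching y values: none (0 points).
  x = 6: rhs = 15, matching y values: none (0 points).
  x = 7: rhs = 0, matching y values: 0 (1 points).
  x = 8: rhs = 4, matching y values: 2, 21 (2 points).
  x = 9: rhs = 10, matching y values: none (0 points).
  x = 10: rhs = 1, matching y values: 1, 22 (2 points).
  x = 11: rhs = 6, matching y values: 11, 12 (2 points).
  x = 12: rhs = 8, matching y values: 10, 13 (2 points).
  x = 13: rhs = 13, matching y values: 6, 17 (2 points).
  x = 14: rhs = 4, matching y values: 2, 21 (2 points).
  x = 15: rhs = 10, matching y values: none (0 points).
  x = 16: rhs = 14, matching y values: none (0 points).
  x = 17: rhs = 22, matching y values: none (0 points).
  x = 18: rhs = 17, matching y values: none (0 points).
  x = 19: rhs = 5, matching y values: none (0 points).
  x = 20: rhs = 15, matching y values: none (0 points).
  x = 21: rhs = 7, matching y values: none (0 points).
  x = 22: rhs = 10, matching y values: none (0 points).
Total affine count: 17.
Full point count |E(F_23)| = 17 + 1 = 18.
Hasse bound: |18 − (23+1)| = |-6| = 6 ≤ 2√23 ≈ 9.5917 ✓.


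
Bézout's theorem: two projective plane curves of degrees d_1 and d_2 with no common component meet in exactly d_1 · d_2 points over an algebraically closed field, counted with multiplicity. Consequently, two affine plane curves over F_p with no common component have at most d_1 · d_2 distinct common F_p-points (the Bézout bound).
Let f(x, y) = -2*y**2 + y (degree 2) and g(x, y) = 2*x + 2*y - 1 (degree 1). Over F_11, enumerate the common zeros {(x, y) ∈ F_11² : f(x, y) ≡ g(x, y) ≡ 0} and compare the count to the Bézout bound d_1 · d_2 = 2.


Common zeros: {(0, 6), (6, 0)}; count = 2; Bézout bound = 2.

deg(f) = 2, deg(g) = 1, so Bézout bound = 2.
Scan x ∈ F_11. For each x, list the y ∈ F_11 with f(x, y) ≡ 0 and those with g(x, y) ≡ 0 (mod 11); the common zeros in that column are the intersection.
  x = 0: f ≡ 0 at y ∈ {0, 6}; g ≡ 0 at y ∈ {6}; common: {6}.
  x = 1: f ≡ 0 at y ∈ {0, 6}; g ≡ 0 at y ∈ {5}; common: ∅.
  x = 2: f ≡ 0 at y ∈ {0, 6}; g ≡ 0 at y ∈ {4}; common: ∅.
  x = 3: f ≡ 0 at y ∈ {0, 6}; g ≡ 0 at y ∈ {3}; common: ∅.
  x = 4: f ≡ 0 at y ∈ {0, 6}; g ≡ 0 at y ∈ {2}; common: ∅.
  x = 5: f ≡ 0 at y ∈ {0, 6}; g ≡ 0 at y ∈ {1}; common: ∅.
  x = 6: f ≡ 0 at y ∈ {0, 6}; g ≡ 0 at y ∈ {0}; common: {0}.
  x = 7: f ≡ 0 at y ∈ {0, 6}; g ≡ 0 at y ∈ {10}; common: ∅.
  x = 8: f ≡ 0 at y ∈ {0, 6}; g ≡ 0 at y ∈ {9}; common: ∅.
  x = 9: f ≡ 0 at y ∈ {0, 6}; g ≡ 0 at y ∈ {8}; common: ∅.
  x = 10: f ≡ 0 at y ∈ {0, 6}; g ≡ 0 at y ∈ {7}; common: ∅.
Collecting: common zeros = {(0, 6), (6, 0)}, so the count is 2.
Comparison with the Bézout bound: 2 ≤ 2 = deg(f)·deg(g), as expected for curves with no common component (the bound is attained).


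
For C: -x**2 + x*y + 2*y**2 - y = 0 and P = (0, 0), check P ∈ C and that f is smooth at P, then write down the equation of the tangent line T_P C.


Tangent line at P: -y = 0.

Step 1: f(0, 0) = 0, so P lies on C.
Step 2: partial derivatives
  f_x(x, y) = -2*x + y, f_y(x, y) = x + 4*y - 1.
  f_x(P) = 0, f_y(P) = -1 (gradient nonzero, so P is smooth).
Step 3: tangent line at P: 0·(x − 0) + -1·(y − 0) = 0.
Expanding: -y = 0.


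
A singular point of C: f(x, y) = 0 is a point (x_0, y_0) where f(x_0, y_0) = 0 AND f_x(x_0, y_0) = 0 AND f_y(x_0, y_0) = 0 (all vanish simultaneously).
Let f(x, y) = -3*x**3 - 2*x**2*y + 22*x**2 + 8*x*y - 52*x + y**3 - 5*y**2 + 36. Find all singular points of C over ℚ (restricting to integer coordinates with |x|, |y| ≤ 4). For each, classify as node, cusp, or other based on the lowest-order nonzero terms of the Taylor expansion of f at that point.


Singular points: {(2, 2)}; classification: cusp.

Compute partial derivatives:
  f_x = -9*x**2 - 4*x*y + 44*x + 8*y - 52.
  f_y = -2*x**2 + 8*x + 3*y**2 - 10*y.
Scan x_0 ∈ {−4, ..., 4}. For each x_0, f_y(x_0, y) is a polynomial in y; find its integer roots y ∈ {−4, ..., 4}, then test f_x and f at those candidates.
  x = -4: f_y(-4, y) = 3*y**2 - 10*y - 64; no integer root y with |y| ≤ 4.
  x = -3: f_y(-3, y) = 3*y**2 - 10*y - 42; no integer root y with |y| ≤ 4.
  x = -2: f_y(-2, y) = 3*y**2 - 10*y - 24; no integer root y with |y| ≤ 4.
  x = -1: f_y(-1, y) = 3*y**2 - 10*y - 10; no integer root y with |y| ≤ 4.
  x = 0: f_y(0, y) = 3*y**2 - 10*y; vanishes at y ∈ {0}. (0, 0): f_x = -52 ≠ 0.
  x = 1: f_y(1, y) = 3*y**2 - 10*y + 6; no integer root y with |y| ≤ 4.
  x = 2: f_y(2, y) = 3*y**2 - 10*y + 8; vanishes at y ∈ {2}. (2, 2): f_x = 0, f = 0 — SINGULAR.
  x = 3: f_y(3, y) = 3*y**2 - 10*y + 6; no integer root y with |y| ≤ 4.
  x = 4: f_y(4, y) = 3*y**2 - 10*y; vanishes at y ∈ {0}. (4, 0): f_x = -20 ≠ 0.
Only singular point on the grid: (2, 2).
Classify: substitute x = 2 + u, y = 2 + v and expand: f = -3*u**3 - 2*u**2*v + v**3 + v**2.
No constant or linear terms (consistent with a singular point). Quadratic part: v**2. Cubic part: -3*u**3 - 2*u**2*v + v**3.
The quadratic part v**2 is a perfect square, so there is a single (double) tangent line v = 0, i.e. y = 2. Restricting the cubic part to that line (v = 0) leaves -3*u**3 ≠ 0, so f is not divisible by v and the branch is v² ≈ 3*u**3 to lowest order — this is a cusp.
Classification: cusp.


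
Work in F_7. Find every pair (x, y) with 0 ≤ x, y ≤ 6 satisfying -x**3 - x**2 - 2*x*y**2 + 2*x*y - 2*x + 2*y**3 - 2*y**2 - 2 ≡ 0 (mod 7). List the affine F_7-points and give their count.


Affine F_7-points: {(1, 5), (1, 6), (4, 2), (6, 0), (6, 1), (6, 6)}; count = 6.

For each of the 49 pairs (x, y) ∈ F_7², evaluate f(x, y) mod 7. Record the zeros.
  x = 0: [0↦5, 1↦5, 2↦6, 3↦6, 4↦3, 5↦2, 6↦1]  zeros at y ∈ ∅
  x = 1: [0↦1, 1↦1, 2↦5, 3↦4, 4↦3, 5↦0, 6↦0]  zeros at y ∈ {5, 6}
  x = 2: [0↦3, 1↦3, 2↦3, 3↦1, 4↦2, 5↦4, 6↦5]  zeros at y ∈ ∅
  x = 3: [0↦5, 1↦5, 2↦1, 3↦5, 4↦1, 5↦1, 6↦3]  zeros at y ∈ ∅
  x = 4: [0↦1, 1↦1, 2↦0, 3↦3, 4↦1, 5↦6, 6↦2]  zeros at y ∈ {2}
  x = 5: [0↦6, 1↦6, 2↦1, 3↦3, 4↦3, 5↦6, 6↦3]  zeros at y ∈ ∅
  x = 6: [0↦0, 1↦0, 2↦5, 3↦6, 4↦1, 5↦2, 6↦0]  zeros at y ∈ {0, 1, 6}
Collecting zeros: affine points = {(1, 5), (1, 6), (4, 2), (6, 0), (6, 1), (6, 6)}.
Total count |C(F_7)_aff| = 6.


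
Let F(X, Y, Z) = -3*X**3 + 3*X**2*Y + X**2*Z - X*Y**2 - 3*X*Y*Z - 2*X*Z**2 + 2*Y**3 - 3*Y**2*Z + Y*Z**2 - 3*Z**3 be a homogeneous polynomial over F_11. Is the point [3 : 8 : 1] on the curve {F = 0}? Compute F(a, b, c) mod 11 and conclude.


F(3,8,1) ≡ 7 (mod 11); P is NOT on the curve.

Evaluate F(3, 8, 1) term-by-term (mod 11).
  -3*X**3 ↦ -3·27·1·1 = -81
  3*X**2*Y ↦ 3·9·8·1 = 216
  X**2*Z ↦ 1·9·1·1 = 9
  -X*Y**2 ↦ -1·3·64·1 = -192
  -3*X*Y*Z ↦ -3·3·8·1 = -72
  -2*X*Z**2 ↦ -2·3·1·1 = -6
  2*Y**3 ↦ 2·1·512·1 = 1024
  -3*Y**2*Z ↦ -3·1·64·1 = -192
  Y*Z**2 ↦ 1·1·8·1 = 8
  -3*Z**3 ↦ -3·1·1·1 = -3
Sum: F(3, 8, 1) = (-81) + (216) + (9) + (-192) + (-72) + (-6) + (1024) + (-192) + (8) + (-3) = 711.
Reducing mod 11: 711 ≡ 7 (mod 11).
Since F(a, b, c) ≡ 7 ≠ 0 (mod 11), P does NOT lie on the curve.


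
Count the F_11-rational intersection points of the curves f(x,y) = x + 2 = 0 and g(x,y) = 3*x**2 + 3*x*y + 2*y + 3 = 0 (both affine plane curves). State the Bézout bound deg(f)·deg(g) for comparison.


Common zeros: {(9, 1)}; count = 1; Bézout bound = 2.

deg(f) = 1, deg(g) = 2, so Bézout bound = 2.
Scan x ∈ F_11. For each x, list the y ∈ F_11 with f(x, y) ≡ 0 and those with g(x, y) ≡ 0 (mod 11); the common zeros in that column are the intersection.
  x = 0: f ≡ 0 at y ∈ ∅; g ≡ 0 at y ∈ {4}; common: ∅.
  x = 1: f ≡ 0 at y ∈ ∅; g ≡ 0 at y ∈ {1}; common: ∅.
  x = 2: f ≡ 0 at y ∈ ∅; g ≡ 0 at y ∈ {5}; common: ∅.
  x = 3: f ≡ 0 at y ∈ ∅; g ≡ 0 at y ∈ ∅; common: ∅.
  x = 4: f ≡ 0 at y ∈ ∅; g ≡ 0 at y ∈ {5}; common: ∅.
  x = 5: f ≡ 0 at y ∈ ∅; g ≡ 0 at y ∈ {9}; common: ∅.
  x = 6: f ≡ 0 at y ∈ ∅; g ≡ 0 at y ∈ {6}; common: ∅.
  x = 7: f ≡ 0 at y ∈ ∅; g ≡ 0 at y ∈ {4}; common: ∅.
  x = 8: f ≡ 0 at y ∈ ∅; g ≡ 0 at y ∈ {9}; common: ∅.
  x = 9: f ≡ 0 at y ∈ {0, 1, 2, 3, 4, 5, 6, 7, 8, 9, 10}; g ≡ 0 at y ∈ {1}; common: {1}.
  x = 10: f ≡ 0 at y ∈ ∅; g ≡ 0 at y ∈ {6}; common: ∅.
Collecting: common zeros = {(9, 1)}, so the count is 1.
Comparison with the Bézout bound: 1 ≤ 2 = deg(f)·deg(g), as expected for curves with no common component (the affine F_11-count falls short of the bound because intersections may lie at infinity, over extension fields, or carry multiplicity).


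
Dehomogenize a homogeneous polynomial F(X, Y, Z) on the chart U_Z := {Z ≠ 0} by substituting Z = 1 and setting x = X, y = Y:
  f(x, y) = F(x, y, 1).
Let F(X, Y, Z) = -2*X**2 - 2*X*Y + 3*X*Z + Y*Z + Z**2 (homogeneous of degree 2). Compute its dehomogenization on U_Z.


f(x, y) = -2*x**2 - 2*x*y + 3*x + y + 1

On U_Z we set Z = 1. Each monomial c·X^i·Y^j·Z^k in F becomes c·x^i·y^j·1^k = c·x^i·y^j.
Substituting Z = 1: F(X, Y, 1) = -2*x**2 - 2*x*y + 3*x + y + 1.
Note: deg(f) ≤ deg(F) = 2; strict inequality happens when F is divisible by Z (lost terms).


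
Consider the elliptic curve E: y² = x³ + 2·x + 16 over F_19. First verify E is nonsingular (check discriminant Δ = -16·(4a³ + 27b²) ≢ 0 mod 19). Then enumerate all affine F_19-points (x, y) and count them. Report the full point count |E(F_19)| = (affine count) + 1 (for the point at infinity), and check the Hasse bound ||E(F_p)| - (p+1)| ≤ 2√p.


Affine points = {(0, 4), (0, 15), (1, 0), (2, 3), (2, 16), (3, 7), (3, 12), (6, 4), (6, 15), (11, 1), (11, 18), (12, 1), (12, 18), (13, 4), (13, 15), (15, 1), (15, 18), (17, 2), (17, 17)}; affine count = 19; |E(F_19)| = 20.

Discriminant check: Δ ∝ 4a³ + 27b² = 4·2³ + 27·16² = 4·8 + 27·256 ≡ 9 (mod 19). Nonzero ⇒ E is nonsingular.
For each x ∈ F_19, compute rhs = x³ + 2·x + 16 mod 19, then count y ∈ F_19 with y² ≡ rhs.
  x = 0: rhs = 16, matching y values: 4, 15 (2 points).
  x = 1: rhs = 0, matching y values: 0 (1 points).
  x = 2: rhs = 9, matching y values: 3, 16 (2 points).
  x = 3: rhs = 11, matching y values: 7, 12 (2 points).
  x = 4: rhs = 12, matching y values: none (0 points).
  x = 5: rhs = 18, matching y values: none (0 points).
  x = 6: rhs = 16, matching y values: 4, 15 (2 points).
  x = 7: rhs = 12, matching y values: none (0 points).
  x = 8: rhs = 12, matching y values: none (0 points).
  x = 9: rhs = 3, matching y values: none (0 points).
  x = 10: rhs = 10, matching y values: none (0 points).
  x = 11: rhs = 1, matching y values: 1, 18 (2 points).
  x = 12: rhs = 1, matching y values: 1, 18 (2 points).
  x = 13: rhs = 16, matching y values: 4, 15 (2 points).
  x = 14: rhs = 14, matching y values: none (0 points).
  x = 15: rhs = 1, matching y values: 1, 18 (2 points).
  x = 16: rhs = 2, matching y values: none (0 points).
  x = 17: rhs = 4, matching y values: 2, 17 (2 points).
  x = 18: rhs = 13, matching y values: none (0 points).
Total affine count: 19.
Full point count |E(F_19)| = 19 + 1 = 20.
Hasse bound: |20 − (19+1)| = |0| = 0 ≤ 2√19 ≈ 8.7178 ✓.


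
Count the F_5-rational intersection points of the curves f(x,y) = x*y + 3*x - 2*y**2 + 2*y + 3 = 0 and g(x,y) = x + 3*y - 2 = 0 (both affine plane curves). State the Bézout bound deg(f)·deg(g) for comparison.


Common zeros: ∅; count = 0; Bézout bound = 2.

deg(f) = 2, deg(g) = 1, so Bézout bound = 2.
Scan x ∈ F_5. For each x, list the y ∈ F_5 with f(x, y) ≡ 0 and those with g(x, y) ≡ 0 (mod 5); the common zeros in that column are the intersection.
  x = 0: f ≡ 0 at y ∈ ∅; g ≡ 0 at y ∈ {4}; common: ∅.
  x = 1: f ≡ 0 at y ∈ ∅; g ≡ 0 at y ∈ {2}; common: ∅.
  x = 2: f ≡ 0 at y ∈ ∅; g ≡ 0 at y ∈ {0}; common: ∅.
  x = 3: f ≡ 0 at y ∈ {1, 4}; g ≡ 0 at y ∈ {3}; common: ∅.
  x = 4: f ≡ 0 at y ∈ {0, 3}; g ≡ 0 at y ∈ {1}; common: ∅.
Collecting: common zeros = ∅, so the count is 0.
Comparison with the Bézout bound: 0 ≤ 2 = deg(f)·deg(g), as expected for curves with no common component (the affine F_5-count falls short of the bound because intersections may lie at infinity, over extension fields, or carry multiplicity).


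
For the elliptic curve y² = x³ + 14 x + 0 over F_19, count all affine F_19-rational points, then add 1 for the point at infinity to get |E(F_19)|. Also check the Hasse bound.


Affine points = {(0, 0), (2, 6), (2, 13), (4, 5), (4, 14), (5, 9), (5, 10), (7, 2), (7, 17), (8, 4), (8, 15), (9, 0), (10, 0), (13, 2), (13, 17), (16, 8), (16, 11), (18, 2), (18, 17)}; affine count = 19; |E(F_19)| = 20.

Discriminant check: Δ ∝ 4a³ + 27b² = 4·14³ + 27·0² = 4·2744 + 27·0 ≡ 13 (mod 19). Nonzero ⇒ E is nonsingular.
For each x ∈ F_19, compute rhs = x³ + 14·x + 0 mod 19, then count y ∈ F_19 with y² ≡ rhs.
  x = 0: rhs = 0, matching y values: 0 (1 points).
  x = 1: rhs = 15, matching y values: none (0 points).
  x = 2: rhs = 17, matching y values: 6, 13 (2 points).
  x = 3: rhs = 12, matching y values: none (0 points).
  x = 4: rhs = 6, matching y values: 5, 14 (2 points).
  x = 5: rhs = 5, matching y values: 9, 10 (2 points).
  x = 6: rhs = 15, matching y values: none (0 points).
  x = 7: rhs = 4, matching y values: 2, 17 (2 points).
  x = 8: rhs = 16, matching y values: 4, 15 (2 points).
  x = 9: rhs = 0, matching y values: 0 (1 points).
  x = 10: rhs = 0, matching y values: 0 (1 points).
  x = 11: rhs = 3, matching y values: none (0 points).
  x = 12: rhs = 15, matching y values: none (0 points).
  x = 13: rhs = 4, matching y values: 2, 17 (2 points).
  x = 14: rhs = 14, matching y values: none (0 points).
  x = 15: rhs = 13, matching y values: none (0 points).
  x = 16: rhs = 7, matching y values: 8, 11 (2 points).
  x = 17: rhs = 2, matching y values: none (0 points).
  x = 18: rhs = 4, matching y values: 2, 17 (2 points).
Total affine count: 19.
Full point count |E(F_19)| = 19 + 1 = 20.
Hasse bound: |20 − (19+1)| = |0| = 0 ≤ 2√19 ≈ 8.7178 ✓.


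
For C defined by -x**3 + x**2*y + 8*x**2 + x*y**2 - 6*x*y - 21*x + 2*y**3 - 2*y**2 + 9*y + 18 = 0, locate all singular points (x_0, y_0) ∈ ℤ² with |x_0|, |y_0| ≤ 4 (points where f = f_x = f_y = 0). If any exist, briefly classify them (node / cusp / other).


Singular points: {(3, 0)}; classification: node.

Compute partial derivatives:
  f_x = -3*x**2 + 2*x*y + 16*x + y**2 - 6*y - 21.
  f_y = x**2 + 2*x*y - 6*x + 6*y**2 - 4*y + 9.
Scan x_0 ∈ {−4, ..., 4}. For each x_0, f_y(x_0, y) is a polynomial in y; find its integer roots y ∈ {−4, ..., 4}, then test f_x and f at those candidates.
  x = -4: f_y(-4, y) = 6*y**2 - 12*y + 49; no integer root y with |y| ≤ 4.
  x = -3: f_y(-3, y) = 6*y**2 - 10*y + 36; no integer root y with |y| ≤ 4.
  x = -2: f_y(-2, y) = 6*y**2 - 8*y + 25; no integer root y with |y| ≤ 4.
  x = -1: f_y(-1, y) = 6*y**2 - 6*y + 16; no integer root y with |y| ≤ 4.
  x = 0: f_y(0, y) = 6*y**2 - 4*y + 9; no integer root y with |y| ≤ 4.
  x = 1: f_y(1, y) = 6*y**2 - 2*y + 4; no integer root y with |y| ≤ 4.
  x = 2: f_y(2, y) = 6*y**2 + 1; no integer root y with |y| ≤ 4.
  x = 3: f_y(3, y) = 6*y**2 + 2*y; vanishes at y ∈ {0}. (3, 0): f_x = 0, f = 0 — SINGULAR.
  x = 4: f_y(4, y) = 6*y**2 + 4*y + 1; no integer root y with |y| ≤ 4.
Only singular point on the grid: (3, 0).
Classify: substitute x = 3 + u, y = 0 + v and expand: f = -u**3 + u**2*v - u**2 + u*v**2 + 2*v**3 + v**2.
No constant or linear terms (consistent with a singular point). Quadratic part: -u**2 + v**2. Cubic part: -u**3 + u**2*v + u*v**2 + 2*v**3.
The quadratic part v**2 - u**2 = (v − u)(v + u) splits into two distinct linear factors, so there are two distinct tangent lines y − 0 = ±(x − 3) — this is a node (ordinary double point).
Classification: node.


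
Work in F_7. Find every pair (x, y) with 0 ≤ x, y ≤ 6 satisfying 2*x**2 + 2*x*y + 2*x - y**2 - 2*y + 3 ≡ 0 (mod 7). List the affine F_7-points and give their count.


Affine F_7-points: {(0, 1), (0, 4), (1, 0), (2, 4), (2, 5), (5, 0), (5, 1), (6, 5)}; count = 8.

For each of the 49 pairs (x, y) ∈ F_7², evaluate f(x, y) mod 7. Record the zeros.
  x = 0: [0↦3, 1↦0, 2↦2, 3↦2, 4↦0, 5↦3, 6↦4]  zeros at y ∈ {1, 4}
  x = 1: [0↦0, 1↦6, 2↦3, 3↦5, 4↦5, 5↦3, 6↦6]  zeros at y ∈ {0}
  x = 2: [0↦1, 1↦2, 2↦1, 3↦5, 4↦0, 5↦0, 6↦5]  zeros at y ∈ {4, 5}
  x = 3: [0↦6, 1↦2, 2↦3, 3↦2, 4↦6, 5↦1, 6↦1]  zeros at y ∈ ∅
  x = 4: [0↦1, 1↦6, 2↦2, 3↦3, 4↦2, 5↦6, 6↦1]  zeros at y ∈ ∅
  x = 5: [0↦0, 1↦0, 2↦5, 3↦1, 4↦2, 5↦1, 6↦5]  zeros at y ∈ {0, 1}
  x = 6: [0↦3, 1↦5, 2↦5, 3↦3, 4↦6, 5↦0, 6↦6]  zeros at y ∈ {5}
Collecting zeros: affine points = {(0, 1), (0, 4), (1, 0), (2, 4), (2, 5), (5, 0), (5, 1), (6, 5)}.
Total count |C(F_7)_aff| = 8.


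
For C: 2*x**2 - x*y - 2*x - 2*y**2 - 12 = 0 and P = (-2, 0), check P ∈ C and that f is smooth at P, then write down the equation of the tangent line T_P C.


Tangent line at P: -10*x + 2*y - 20 = 0.

Step 1: f(-2, 0) = 0, so P lies on C.
Step 2: partial derivatives
  f_x(x, y) = 4*x - y - 2, f_y(x, y) = -x - 4*y.
  f_x(P) = -10, f_y(P) = 2 (gradient nonzero, so P is smooth).
Step 3: tangent line at P: -10·(x − -2) + 2·(y − 0) = 0.
Expanding: -10*x + 2*y - 20 = 0.


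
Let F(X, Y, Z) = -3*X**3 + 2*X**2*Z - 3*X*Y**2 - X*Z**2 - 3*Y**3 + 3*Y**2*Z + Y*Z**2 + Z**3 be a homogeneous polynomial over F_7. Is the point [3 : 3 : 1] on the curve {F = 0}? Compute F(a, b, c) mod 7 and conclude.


F(3,3,1) ≡ 6 (mod 7); P is NOT on the curve.

Evaluate F(3, 3, 1) term-by-term (mod 7).
  -3*X**3 ↦ -3·27·1·1 = -81
  2*X**2*Z ↦ 2·9·1·1 = 18
  -3*X*Y**2 ↦ -3·3·9·1 = -81
  -X*Z**2 ↦ -1·3·1·1 = -3
  -3*Y**3 ↦ -3·1·27·1 = -81
  3*Y**2*Z ↦ 3·1·9·1 = 27
  Y*Z**2 ↦ 1·1·3·1 = 3
  Z**3 ↦ 1·1·1·1 = 1
Sum: F(3, 3, 1) = (-81) + (18) + (-81) + (-3) + (-81) + (27) + (3) + (1) = -197.
Reducing mod 7: -197 ≡ 6 (mod 7).
Since F(a, b, c) ≡ 6 ≠ 0 (mod 7), P does NOT lie on the curve.


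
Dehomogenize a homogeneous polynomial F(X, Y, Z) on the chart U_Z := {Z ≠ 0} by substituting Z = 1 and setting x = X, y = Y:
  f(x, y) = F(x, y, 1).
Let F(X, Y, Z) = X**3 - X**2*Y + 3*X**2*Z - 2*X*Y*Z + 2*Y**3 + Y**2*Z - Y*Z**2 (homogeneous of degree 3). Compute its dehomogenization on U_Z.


f(x, y) = x**3 - x**2*y + 3*x**2 - 2*x*y + 2*y**3 + y**2 - y

On U_Z we set Z = 1. Each monomial c·X^i·Y^j·Z^k in F becomes c·x^i·y^j·1^k = c·x^i·y^j.
Substituting Z = 1: F(X, Y, 1) = x**3 - x**2*y + 3*x**2 - 2*x*y + 2*y**3 + y**2 - y.
Note: deg(f) ≤ deg(F) = 3; strict inequality happens when F is divisible by Z (lost terms).


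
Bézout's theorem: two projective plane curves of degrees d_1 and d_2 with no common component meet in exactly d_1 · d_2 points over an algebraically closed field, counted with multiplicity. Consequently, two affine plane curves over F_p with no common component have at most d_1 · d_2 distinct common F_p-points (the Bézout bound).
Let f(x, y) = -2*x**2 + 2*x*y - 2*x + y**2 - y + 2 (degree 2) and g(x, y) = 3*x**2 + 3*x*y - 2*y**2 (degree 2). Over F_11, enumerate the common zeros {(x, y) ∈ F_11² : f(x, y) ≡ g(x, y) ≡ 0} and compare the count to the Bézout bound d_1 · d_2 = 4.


Common zeros: {(1, 9), (10, 2)}; count = 2; Bézout bound = 4.

deg(f) = 2, deg(g) = 2, so Bézout bound = 4.
Scan x ∈ F_11. For each x, list the y ∈ F_11 with f(x, y) ≡ 0 and those with g(x, y) ≡ 0 (mod 11); the common zeros in that column are the intersection.
  x = 0: f ≡ 0 at y ∈ {5, 7}; g ≡ 0 at y ∈ {0}; common: ∅.
  x = 1: f ≡ 0 at y ∈ {1, 9}; g ≡ 0 at y ∈ {9}; common: {9}.
  x = 2: f ≡ 0 at y ∈ {2, 6}; g ≡ 0 at y ∈ {7}; common: ∅.
  x = 3: f ≡ 0 at y ∈ {0, 6}; g ≡ 0 at y ∈ {5}; common: ∅.
  x = 4: f ≡ 0 at y ∈ {5, 10}; g ≡ 0 at y ∈ {3}; common: ∅.
  x = 5: f ≡ 0 at y ∈ {3, 10}; g ≡ 0 at y ∈ {1}; common: ∅.
  x = 6: f ≡ 0 at y ∈ {4, 7}; g ≡ 0 at y ∈ {10}; common: ∅.
  x = 7: f ≡ 0 at y ∈ {0, 9}; g ≡ 0 at y ∈ {8}; common: ∅.
  x = 8: f ≡ 0 at y ∈ {3, 4}; g ≡ 0 at y ∈ {6}; common: ∅.
  x = 9: f ≡ 0 at y ∈ {8}; g ≡ 0 at y ∈ {4}; common: ∅.
  x = 10: f ≡ 0 at y ∈ {1, 2}; g ≡ 0 at y ∈ {2}; common: {2}.
Collecting: common zeros = {(1, 9), (10, 2)}, so the count is 2.
Comparison with the Bézout bound: 2 ≤ 4 = deg(f)·deg(g), as expected for curves with no common component (the affine F_11-count falls short of the bound because intersections may lie at infinity, over extension fields, or carry multiplicity).


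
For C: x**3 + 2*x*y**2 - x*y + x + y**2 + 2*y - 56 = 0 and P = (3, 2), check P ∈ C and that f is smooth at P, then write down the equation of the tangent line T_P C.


Tangent line at P: 34*x + 27*y - 156 = 0.

Step 1: f(3, 2) = 0, so P lies on C.
Step 2: partial derivatives
  f_x(x, y) = 3*x**2 + 2*y**2 - y + 1, f_y(x, y) = 4*x*y - x + 2*y + 2.
  f_x(P) = 34, f_y(P) = 27 (gradient nonzero, so P is smooth).
Step 3: tangent line at P: 34·(x − 3) + 27·(y − 2) = 0.
Expanding: 34*x + 27*y - 156 = 0.


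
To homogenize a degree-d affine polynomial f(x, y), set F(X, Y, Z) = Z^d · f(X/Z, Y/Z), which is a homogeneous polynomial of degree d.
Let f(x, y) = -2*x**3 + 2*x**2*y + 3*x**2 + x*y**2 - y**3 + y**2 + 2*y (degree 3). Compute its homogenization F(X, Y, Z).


F(X, Y, Z) = -2*X**3 + 2*X**2*Y + 3*X**2*Z + X*Y**2 - Y**3 + Y**2*Z + 2*Y*Z**2

deg(f) = 3.
Substitute x = X/Z, y = Y/Z into f, then multiply by Z^3.
  monomial -2·x^3·y^0 ↦ -2·X^3·Y^0·Z^0.
  monomial 2·x^2·y^1 ↦ 2·X^2·Y^1·Z^0.
  monomial 3·x^2·y^0 ↦ 3·X^2·Y^0·Z^1.
  monomial 1·x^1·y^2 ↦ 1·X^1·Y^2·Z^0.
  monomial -1·x^0·y^3 ↦ -1·X^0·Y^3·Z^0.
  monomial 1·x^0·y^2 ↦ 1·X^0·Y^2·Z^1.
  monomial 2·x^0·y^1 ↦ 2·X^0·Y^1·Z^2.
Collecting: F(X, Y, Z) = -2*X**3 + 2*X**2*Y + 3*X**2*Z + X*Y**2 - Y**3 + Y**2*Z + 2*Y*Z**2.


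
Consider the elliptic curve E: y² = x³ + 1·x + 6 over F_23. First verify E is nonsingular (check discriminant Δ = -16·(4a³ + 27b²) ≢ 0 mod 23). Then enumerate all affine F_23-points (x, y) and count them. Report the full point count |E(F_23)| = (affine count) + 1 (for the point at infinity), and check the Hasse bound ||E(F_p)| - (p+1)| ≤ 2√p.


Affine points = {(0, 11), (0, 12), (1, 10), (1, 13), (2, 4), (2, 19), (3, 6), (3, 17), (9, 10), (9, 13), (10, 2), (10, 21), (13, 10), (13, 13), (14, 2), (14, 21), (16, 1), (16, 22), (22, 2), (22, 21)}; affine count = 20; |E(F_23)| = 21.

Discriminant check: Δ ∝ 4a³ + 27b² = 4·1³ + 27·6² = 4·1 + 27·36 ≡ 10 (mod 23). Nonzero ⇒ E is nonsingular.
For each x ∈ F_23, compute rhs = x³ + 1·x + 6 mod 23, then count y ∈ F_23 with y² ≡ rhs.
  x = 0: rhs = 6, matching y values: 11, 12 (2 points).
  x = 1: rhs = 8, matching y values: 10, 13 (2 points).
  x = 2: rhs = 16, matching y values: 4, 19 (2 points).
  x = 3: rhs = 13, matching y values: 6, 17 (2 points).
  x = 4: rhs = 5, matching y values: none (0 points).
  x = 5: rhs = 21, matching y values: none (0 points).
  x = 6: rhs = 21, matching y values: none (0 points).
  x = 7: rhs = 11, matching y values: none (0 points).
  x = 8: rhs = 20, matching y values: none (0 points).
  x = 9: rhs = 8, matching y values: 10, 13 (2 points).
  x = 10: rhs = 4, matching y values: 2, 21 (2 points).
  x = 11: rhs = 14, matching y values: none (0 points).
  x = 12: rhs = 21, matching y values: none (0 points).
  x = 13: rhs = 8, matching y values: 10, 13 (2 points).
  x = 14: rhs = 4, matching y values: 2, 21 (2 points).
  x = 15: rhs = 15, matching y values: none (0 points).
  x = 16: rhs = 1, matching y values: 1, 22 (2 points).
  x = 17: rhs = 14, matching y values: none (0 points).
  x = 18: rhs = 14, matching y values: none (0 points).
  x = 19: rhs = 7, matching y values: none (0 points).
  x = 20: rhs = 22, matching y values: none (0 points).
  x = 21: rhs = 19, matching y values: none (0 points).
  x = 22: rhs = 4, matching y values: 2, 21 (2 points).
Total affine count: 20.
Full point count |E(F_23)| = 20 + 1 = 21.
Hasse bound: |21 − (23+1)| = |-3| = 3 ≤ 2√23 ≈ 9.5917 ✓.


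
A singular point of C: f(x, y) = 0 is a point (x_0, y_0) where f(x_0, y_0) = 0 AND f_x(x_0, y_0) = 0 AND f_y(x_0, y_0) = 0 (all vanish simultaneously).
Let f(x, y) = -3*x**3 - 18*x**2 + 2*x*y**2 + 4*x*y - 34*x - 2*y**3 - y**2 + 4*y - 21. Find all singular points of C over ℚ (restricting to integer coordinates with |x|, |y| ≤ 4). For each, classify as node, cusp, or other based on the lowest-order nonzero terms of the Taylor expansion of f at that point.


Singular points: {(-2, -1)}; classification: cusp.

Compute partial derivatives:
  f_x = -9*x**2 - 36*x + 2*y**2 + 4*y - 34.
  f_y = 4*x*y + 4*x - 6*y**2 - 2*y + 4.
Scan x_0 ∈ {−4, ..., 4}. For each x_0, f_y(x_0, y) is a polynomial in y; find its integer roots y ∈ {−4, ..., 4}, then test f_x and f at those candidates.
  x = -4: f_y(-4, y) = -6*y**2 - 18*y - 12; vanishes at y ∈ {-2, -1}. (-4, -2): f_x = -34 ≠ 0; (-4, -1): f_x = -36 ≠ 0.
  x = -3: f_y(-3, y) = -6*y**2 - 14*y - 8; vanishes at y ∈ {-1}. (-3, -1): f_x = -9 ≠ 0.
  x = -2: f_y(-2, y) = -6*y**2 - 10*y - 4; vanishes at y ∈ {-1}. (-2, -1): f_x = 0, f = 0 — SINGULAR.
  x = -1: f_y(-1, y) = -6*y**2 - 6*y; vanishes at y ∈ {-1, 0}. (-1, -1): f_x = -9 ≠ 0; (-1, 0): f_x = -7 ≠ 0.
  x = 0: f_y(0, y) = -6*y**2 - 2*y + 4; vanishes at y ∈ {-1}. (0, -1): f_x = -36 ≠ 0.
  x = 1: f_y(1, y) = -6*y**2 + 2*y + 8; vanishes at y ∈ {-1}. (1, -1): f_x = -81 ≠ 0.
  x = 2: f_y(2, y) = -6*y**2 + 6*y + 12; vanishes at y ∈ {-1, 2}. (2, -1): f_x = -144 ≠ 0; (2, 2): f_x = -126 ≠ 0.
  x = 3: f_y(3, y) = -6*y**2 + 10*y + 16; vanishes at y ∈ {-1}. (3, -1): f_x = -225 ≠ 0.
  x = 4: f_y(4, y) = -6*y**2 + 14*y + 20; vanishes at y ∈ {-1}. (4, -1): f_x = -324 ≠ 0.
Only singular point on the grid: (-2, -1).
Classify: substitute x = -2 + u, y = -1 + v and expand: f = -3*u**3 + 2*u*v**2 - 2*v**3 + v**2.
No constant or linear terms (consistent with a singular point). Quadratic part: v**2. Cubic part: -3*u**3 + 2*u*v**2 - 2*v**3.
The quadratic part v**2 is a perfect square, so there is a single (double) tangent line v = 0, i.e. y = -1. Restricting the cubic part to that line (v = 0) leaves -3*u**3 ≠ 0, so f is not divisible by v and the branch is v² ≈ 3*u**3 to lowest order — this is a cusp.
Classification: cusp.


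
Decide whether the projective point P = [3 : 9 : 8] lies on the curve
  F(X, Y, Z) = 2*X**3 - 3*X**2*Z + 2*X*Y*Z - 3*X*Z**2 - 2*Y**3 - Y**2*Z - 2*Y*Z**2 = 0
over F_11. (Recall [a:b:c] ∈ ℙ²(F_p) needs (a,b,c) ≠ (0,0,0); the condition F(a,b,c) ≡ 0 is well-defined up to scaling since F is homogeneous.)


F(3,9,8) ≡ 0 (mod 11); P is on the curve.

Evaluate F(3, 9, 8) term-by-term (mod 11).
  2*X**3 ↦ 2·27·1·1 = 54
  -3*X**2*Z ↦ -3·9·1·8 = -216
  2*X*Y*Z ↦ 2·3·9·8 = 432
  -3*X*Z**2 ↦ -3·3·1·64 = -576
  -2*Y**3 ↦ -2·1·729·1 = -1458
  -Y**2*Z ↦ -1·1·81·8 = -648
  -2*Y*Z**2 ↦ -2·1·9·64 = -1152
Sum: F(3, 9, 8) = (54) + (-216) + (432) + (-576) + (-1458) + (-648) + (-1152) = -3564.
Reducing mod 11: -3564 ≡ 0 (mod 11).
Since F(a, b, c) ≡ 0 (mod 11), P lies on the curve.


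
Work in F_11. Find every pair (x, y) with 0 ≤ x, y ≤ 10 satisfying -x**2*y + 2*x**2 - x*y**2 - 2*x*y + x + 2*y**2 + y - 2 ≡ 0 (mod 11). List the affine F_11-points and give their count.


Affine F_11-points: {(1, 1), (2, 9), (4, 6), (4, 10), (6, 4), (6, 9), (9, 2), (9, 6), (10, 4), (10, 10)}; count = 10.

For each of the 121 pairs (x, y) ∈ F_11², evaluate f(x, y) mod 11. Record the zeros.
  x = 0: [0↦9, 1↦1, 2↦8, 3↦8, 4↦1, 5↦9, 6↦10, 7↦4, 8↦2, 9↦4, 10↦10]  zeros at y ∈ ∅
  x = 1: [0↦1, 1↦0, 2↦1, 3↦4, 4↦9, 5↦5, 6↦3, 7↦3, 8↦5, 9↦9, 10↦4]  zeros at y ∈ {1}
  x = 2: [0↦8, 1↦1, 2↦5, 3↦9, 4↦2, 5↦6, 6↦10, 7↦3, 8↦7, 9↦0, 10↦4]  zeros at y ∈ {9}
  x = 3: [0↦8, 1↦4, 2↦9, 3↦1, 4↦2, 5↦1, 6↦9, 7↦4, 8↦8, 9↦10, 10↦10]  zeros at y ∈ ∅
  x = 4: [0↦1, 1↦9, 2↦2, 3↦2, 4↦9, 5↦1, 6↦0, 7↦6, 8↦8, 9↦6, 10↦0]  zeros at y ∈ {6, 10}
  x = 5: [0↦9, 1↦5, 2↦6, 3↦1, 4↦1, 5↦6, 6↦5, 7↦9, 8↦7, 9↦10, 10↦7]  zeros at y ∈ ∅
  x = 6: [0↦10, 1↦3, 2↦10, 3↦9, 4↦0, 5↦5, 6↦2, 7↦2, 8↦5, 9↦0, 10↦9]  zeros at y ∈ {4, 9}
  x = 7: [0↦4, 1↦3, 2↦3, 3↦4, 4↦6, 5↦9, 6↦2, 7↦7, 8↦2, 9↦9, 10↦6]  zeros at y ∈ ∅
  x = 8: [0↦2, 1↦5, 2↦7, 3↦8, 4↦8, 5↦7, 6↦5, 7↦2, 8↦9, 9↦4, 10↦9]  zeros at y ∈ ∅
  x = 9: [0↦4, 1↦9, 2↦0, 3↦10, 4↦6, 5↦10, 6↦0, 7↦9, 8↦4, 9↦7, 10↦7]  zeros at y ∈ {2, 6}
  x = 10: [0↦10, 1↦4, 2↦4, 3↦10, 4↦0, 5↦7, 6↦9, 7↦6, 8↦9, 9↦7, 10↦0]  zeros at y ∈ {4, 10}
Collecting zeros: affine points = {(1, 1), (2, 9), (4, 6), (4, 10), (6, 4), (6, 9), (9, 2), (9, 6), (10, 4), (10, 10)}.
Total count |C(F_11)_aff| = 10.


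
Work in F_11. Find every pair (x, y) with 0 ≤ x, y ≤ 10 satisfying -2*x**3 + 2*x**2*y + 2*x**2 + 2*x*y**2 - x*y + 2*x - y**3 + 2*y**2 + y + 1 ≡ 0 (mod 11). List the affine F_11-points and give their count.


Affine F_11-points: {(1, 4), (3, 4), (3, 7), (3, 8), (4, 6), (5, 1), (6, 2), (9, 5), (10, 10)}; count = 9.

For each of the 121 pairs (x, y) ∈ F_11², evaluate f(x, y) mod 11. Record the zeros.
  x = 0: [0↦1, 1↦3, 2↦3, 3↦6, 4↦6, 5↦8, 6↦6, 7↦5, 8↦10, 9↦4, 10↦3]  zeros at y ∈ ∅
  x = 1: [0↦3, 1↦8, 2↦4, 3↦7, 4↦0, 5↦10, 6↦9, 7↦2, 8↦5, 9↦1, 10↦6]  zeros at y ∈ {4}
  x = 2: [0↦8, 1↦9, 2↦5, 3↦1, 4↦2, 5↦2, 6↦6, 7↦8, 8↦2, 9↦4, 10↦8]  zeros at y ∈ ∅
  x = 3: [0↦4, 1↦5, 2↦5, 3↦9, 4↦0, 5↦5, 6↦7, 7↦0, 8↦0, 9↦1, 10↦8]  zeros at y ∈ {4, 7, 8}
  x = 4: [0↦1, 1↦6, 2↦3, 3↦8, 4↦4, 5↦7, 6↦0, 7↦10, 8↦9, 9↦2, 10↦5]  zeros at y ∈ {6}
  x = 5: [0↦9, 1↦0, 2↦9, 3↦8, 4↦2, 5↦7, 6↦6, 7↦4, 8↦6, 9↦6, 10↦9]  zeros at y ∈ {1}
  x = 6: [0↦5, 1↦8, 2↦0, 3↦8, 4↦4, 5↦4, 6↦2, 7↦3, 8↦1, 9↦1, 10↦8]  zeros at y ∈ {2}
  x = 7: [0↦10, 1↦7, 2↦8, 3↦7, 4↦9, 5↦8, 6↦9, 7↦6, 8↦4, 9↦8, 10↦1]  zeros at y ∈ ∅
  x = 8: [0↦1, 1↦7, 2↦10, 3↦4, 4↦5, 5↦7, 6↦4, 7↦1, 8↦3, 9↦4, 10↦9]  zeros at y ∈ ∅
  x = 9: [0↦10, 1↦7, 2↦5, 3↦9, 4↦2, 5↦0, 6↦8, 7↦9, 8↦8, 9↦10, 10↦9]  zeros at y ∈ {5}
  x = 10: [0↦3, 1↦6, 2↦3, 3↦10, 4↦10, 5↦8, 6↦9, 7↦7, 8↦7, 9↦3, 10↦0]  zeros at y ∈ {10}
Collecting zeros: affine points = {(1, 4), (3, 4), (3, 7), (3, 8), (4, 6), (5, 1), (6, 2), (9, 5), (10, 10)}.
Total count |C(F_11)_aff| = 9.


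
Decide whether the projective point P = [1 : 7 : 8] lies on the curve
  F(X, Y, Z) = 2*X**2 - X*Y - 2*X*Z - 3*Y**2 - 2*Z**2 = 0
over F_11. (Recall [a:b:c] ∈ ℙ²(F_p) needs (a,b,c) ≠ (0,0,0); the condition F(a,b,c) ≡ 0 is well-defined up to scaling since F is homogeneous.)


F(1,7,8) ≡ 1 (mod 11); P is NOT on the curve.

Evaluate F(1, 7, 8) term-by-term (mod 11).
  2*X**2 ↦ 2·1·1·1 = 2
  -X*Y ↦ -1·1·7·1 = -7
  -2*X*Z ↦ -2·1·1·8 = -16
  -3*Y**2 ↦ -3·1·49·1 = -147
  -2*Z**2 ↦ -2·1·1·64 = -128
Sum: F(1, 7, 8) = (2) + (-7) + (-16) + (-147) + (-128) = -296.
Reducing mod 11: -296 ≡ 1 (mod 11).
Since F(a, b, c) ≡ 1 ≠ 0 (mod 11), P does NOT lie on the curve.
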